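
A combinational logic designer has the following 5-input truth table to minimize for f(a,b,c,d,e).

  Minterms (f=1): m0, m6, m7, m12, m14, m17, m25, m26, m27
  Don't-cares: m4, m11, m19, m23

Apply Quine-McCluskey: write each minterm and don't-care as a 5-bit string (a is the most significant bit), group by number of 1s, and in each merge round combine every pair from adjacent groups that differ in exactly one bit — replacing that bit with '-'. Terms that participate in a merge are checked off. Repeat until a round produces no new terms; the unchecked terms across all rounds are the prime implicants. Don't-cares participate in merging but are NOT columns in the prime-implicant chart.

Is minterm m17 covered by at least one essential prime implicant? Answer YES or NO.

YES

Round 0: 00000✓ 00100✓ 00110✓ 00111✓ 01011✓ 01100✓ 01110✓ 10001✓ 10011✓ 10111✓ 11001✓ 11010✓ 11011✓
Round 1: -0111 -1011 0-100✓ 0-110✓ 00-00 001-0✓ 0011- 011-0✓ 1-001✓ 1-011✓ 10-11 100-1✓ 110-1✓ 1101-
Round 2: 0-1-0 1-0-1
PIs = {-0111, -1011, 0-1-0, 00-00, 0011-, 1-0-1, 10-11, 1101-}
Coverage chart:
  m0: 00-00 ←essential
  m6: 0-1-0,0011-
  m7: -0111,0011-
  m12: 0-1-0 ←essential
  m14: 0-1-0 ←essential
  m17: 1-0-1 ←essential
  m25: 1-0-1 ←essential
  m26: 1101- ←essential
  m27: -1011,1-0-1,1101-
Essential: 0-1-0, 00-00, 1-0-1, 1101-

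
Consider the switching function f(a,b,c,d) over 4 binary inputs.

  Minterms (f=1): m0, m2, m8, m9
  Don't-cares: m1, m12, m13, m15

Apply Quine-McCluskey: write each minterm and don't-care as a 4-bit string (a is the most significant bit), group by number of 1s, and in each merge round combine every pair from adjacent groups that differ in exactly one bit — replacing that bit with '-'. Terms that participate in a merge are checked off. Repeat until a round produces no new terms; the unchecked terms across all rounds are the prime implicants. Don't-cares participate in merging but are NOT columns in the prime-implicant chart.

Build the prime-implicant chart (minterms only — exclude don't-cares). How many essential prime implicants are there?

1

size-2^0 implicants → 0000(✓)  0001(✓)  0010(✓)  1000(✓)  1001(✓)  1100(✓)  1101(✓)  1111(✓)
size-2^1 implicants → -000(✓)  -001(✓)  00-0  000-(✓)  1-00(✓)  1-01(✓)  100-(✓)  11-1  110-(✓)
size-2^2 implicants → -00-  1-0-
Unchecked terms (primes): -00-, 00-0, 1-0-, 11-1
Minterm coverage:
  m0 ⊆ -00-,00-0
  m2 ⊆ 00-0 [E]
  m8 ⊆ -00-,1-0-
  m9 ⊆ -00-,1-0-
E = {00-0}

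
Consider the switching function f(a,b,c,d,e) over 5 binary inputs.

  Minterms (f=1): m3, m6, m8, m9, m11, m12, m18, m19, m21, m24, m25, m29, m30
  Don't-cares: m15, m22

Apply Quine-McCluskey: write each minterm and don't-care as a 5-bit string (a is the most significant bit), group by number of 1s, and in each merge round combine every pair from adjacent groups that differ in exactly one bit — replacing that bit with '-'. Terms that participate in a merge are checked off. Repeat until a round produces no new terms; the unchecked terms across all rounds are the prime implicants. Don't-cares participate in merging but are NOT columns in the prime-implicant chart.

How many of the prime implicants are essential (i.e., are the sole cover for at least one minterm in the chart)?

5

size-2^0 implicants → 00011(✓)  00110(✓)  01000(✓)  01001(✓)  01011(✓)  01100(✓)  01111(✓)  10010(✓)  10011(✓)  10101(✓)  10110(✓)  11000(✓)  11001(✓)  11101(✓)  11110(✓)
size-2^1 implicants → -0011  -0110  -1000(✓)  -1001(✓)  0-011  01-00  01-11  010-1  0100-(✓)  1-101  1-110  10-10  1001-  11-01  1100-(✓)
size-2^2 implicants → -100-
Unchecked terms (primes): -0011, -0110, -100-, 0-011, 01-00, 01-11, 010-1, 1-101, 1-110, 10-10, 1001-, 11-01
Minterm coverage:
  m3 ⊆ -0011,0-011
  m6 ⊆ -0110 [E]
  m8 ⊆ -100-,01-00
  m9 ⊆ -100-,010-1
  m11 ⊆ 0-011,01-11,010-1
  m12 ⊆ 01-00 [E]
  m18 ⊆ 10-10,1001-
  m19 ⊆ -0011,1001-
  m21 ⊆ 1-101 [E]
  m24 ⊆ -100- [E]
  m25 ⊆ -100-,11-01
  m29 ⊆ 1-101,11-01
  m30 ⊆ 1-110 [E]
E = {-0110, -100-, 01-00, 1-101, 1-110}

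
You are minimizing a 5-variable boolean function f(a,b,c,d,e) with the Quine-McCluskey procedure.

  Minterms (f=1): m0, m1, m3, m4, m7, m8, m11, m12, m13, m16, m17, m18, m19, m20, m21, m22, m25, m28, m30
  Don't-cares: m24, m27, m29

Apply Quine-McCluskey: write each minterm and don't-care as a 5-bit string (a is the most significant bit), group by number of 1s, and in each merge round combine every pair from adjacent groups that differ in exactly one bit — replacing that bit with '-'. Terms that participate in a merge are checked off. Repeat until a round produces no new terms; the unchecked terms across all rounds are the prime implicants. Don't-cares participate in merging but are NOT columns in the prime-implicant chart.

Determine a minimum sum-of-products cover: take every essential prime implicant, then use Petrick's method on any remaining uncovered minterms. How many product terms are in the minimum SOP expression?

8

[col 0] 00000*, 00001*, 00011*, 00100*, 00111*, 01000*, 01011*, 01100*, 01101*, 10000*, 10001*, 10010*, 10011*, 10100*, 10101*, 10110*, 11000*, 11001*, 11011*, 11100*, 11101*, 11110*
[col 1] -0000*, -0001*, -0011*, -0100*, -1000*, -1011*, -1100*, -1101*, 0-000*, 0-011*, 0-100*, 00-00*, 00-11, 000-1*, 0000-*, 01-00*, 0110-*, 1-000*, 1-001*, 1-011*, 1-100*, 1-101*, 1-110*, 10-00*, 10-01*, 10-10*, 100-0*, 100-1*, 1000-*, 1001-*, 101-0*, 1010-*, 11-00*, 11-01*, 110-1*, 1100-*, 111-0*, 1110-*
[col 2] --000*, --011, --100*, -0-00*, -00-1, -000-, -1-00*, -110-, 0--00*, 1--00*, 1--01*, 1-0-1, 1-00-*, 1-1-0, 1-10-*, 10--0, 10-0-*, 100--, 11-0-*
[col 3] ---00, 1--0-
Prime implicants: ---00, --011, -00-1, -000-, -110-, 00-11, 1--0-, 1-0-1, 1-1-0, 10--0, 100--
PI chart (minterm → PIs covering it):
  0 | ---00,-000-
  1 | -00-1,-000-
  3 | --011,-00-1,00-11
  4 | ---00  (sole → essential)
  7 | 00-11  (sole → essential)
  8 | ---00  (sole → essential)
  11 | --011  (sole → essential)
  12 | ---00,-110-
  13 | -110-  (sole → essential)
  16 | ---00,-000-,1--0-,10--0,100--
  17 | -00-1,-000-,1--0-,1-0-1,100--
  18 | 10--0,100--
  19 | --011,-00-1,1-0-1,100--
  20 | ---00,1--0-,1-1-0,10--0
  21 | 1--0-  (sole → essential)
  22 | 1-1-0,10--0
  25 | 1--0-,1-0-1
  28 | ---00,-110-,1--0-,1-1-0
  30 | 1-1-0  (sole → essential)
Essential prime implicants: ---00, --011, -110-, 00-11, 1--0-, 1-1-0
Petrick residual → -00-1, 10--0
Minimum SOP uses 8 PIs: d'e' + c'de + b'c'e + bcd' + a'b'de + ad' + ace' + ab'e'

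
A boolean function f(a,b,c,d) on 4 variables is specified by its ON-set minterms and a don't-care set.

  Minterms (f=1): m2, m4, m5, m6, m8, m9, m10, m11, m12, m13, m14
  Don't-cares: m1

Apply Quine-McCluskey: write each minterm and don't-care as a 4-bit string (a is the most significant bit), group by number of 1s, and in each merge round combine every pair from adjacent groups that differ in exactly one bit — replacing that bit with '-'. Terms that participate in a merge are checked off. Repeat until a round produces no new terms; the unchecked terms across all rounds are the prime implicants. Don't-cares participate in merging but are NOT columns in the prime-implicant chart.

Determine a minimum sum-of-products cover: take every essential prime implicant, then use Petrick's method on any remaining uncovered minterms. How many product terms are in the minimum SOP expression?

Round 0: 0001✓ 0010✓ 0100✓ 0101✓ 0110✓ 1000✓ 1001✓ 1010✓ 1011✓ 1100✓ 1101✓ 1110✓
Round 1: -001✓ -010✓ -100✓ -101✓ -110✓ 0-01✓ 0-10✓ 01-0✓ 010-✓ 1-00✓ 1-01✓ 1-10✓ 10-0✓ 10-1✓ 100-✓ 101-✓ 11-0✓ 110-✓
Round 2: --01 --10 -1-0 -10- 1--0 1-0- 10--
PIs = {--01, --10, -1-0, -10-, 1--0, 1-0-, 10--}
Coverage chart:
  m2: --10 ←essential
  m4: -1-0,-10-
  m5: --01,-10-
  m6: --10,-1-0
  m8: 1--0,1-0-,10--
  m9: --01,1-0-,10--
  m10: --10,1--0,10--
  m11: 10-- ←essential
  m12: -1-0,-10-,1--0,1-0-
  m13: --01,-10-,1-0-
  m14: --10,-1-0,1--0
Essential: --10, 10--
Petrick residual → -10-
Min cover (3 terms): cd' + bc' + ab'

3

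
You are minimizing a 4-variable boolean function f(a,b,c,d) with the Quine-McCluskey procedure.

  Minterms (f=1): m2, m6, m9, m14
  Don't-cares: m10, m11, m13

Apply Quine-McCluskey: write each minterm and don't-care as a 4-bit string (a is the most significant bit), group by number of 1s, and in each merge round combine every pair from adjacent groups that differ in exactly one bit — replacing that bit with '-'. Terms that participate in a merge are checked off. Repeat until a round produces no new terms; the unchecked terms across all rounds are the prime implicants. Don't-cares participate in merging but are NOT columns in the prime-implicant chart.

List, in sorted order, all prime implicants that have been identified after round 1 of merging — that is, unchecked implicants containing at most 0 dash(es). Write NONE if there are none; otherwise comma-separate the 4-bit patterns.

Round 0: 0010✓ 0110✓ 1001✓ 1010✓ 1011✓ 1101✓ 1110✓
Round 1: -010✓ -110✓ 0-10✓ 1-01 1-10✓ 10-1 101-
Round 2: --10
PIs = {--10, 1-01, 10-1, 101-}

NONE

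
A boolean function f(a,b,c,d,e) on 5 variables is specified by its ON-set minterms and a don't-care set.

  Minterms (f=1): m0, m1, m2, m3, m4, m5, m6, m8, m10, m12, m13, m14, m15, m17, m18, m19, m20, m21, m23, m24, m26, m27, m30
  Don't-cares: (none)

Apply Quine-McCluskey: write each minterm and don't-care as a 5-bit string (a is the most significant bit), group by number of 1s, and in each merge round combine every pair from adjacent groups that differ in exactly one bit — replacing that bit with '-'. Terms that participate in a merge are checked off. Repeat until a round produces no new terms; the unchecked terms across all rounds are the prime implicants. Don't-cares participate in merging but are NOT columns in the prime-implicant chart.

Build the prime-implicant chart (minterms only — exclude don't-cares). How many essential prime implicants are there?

7

size-2^0 implicants → 00000(✓)  00001(✓)  00010(✓)  00011(✓)  00100(✓)  00101(✓)  00110(✓)  01000(✓)  01010(✓)  01100(✓)  01101(✓)  01110(✓)  01111(✓)  10001(✓)  10010(✓)  10011(✓)  10100(✓)  10101(✓)  10111(✓)  11000(✓)  11010(✓)  11011(✓)  11110(✓)
size-2^1 implicants → -0001(✓)  -0010(✓)  -0011(✓)  -0100(✓)  -0101(✓)  -1000(✓)  -1010(✓)  -1110(✓)  0-000(✓)  0-010(✓)  0-100(✓)  0-101(✓)  0-110(✓)  00-00(✓)  00-01(✓)  00-10(✓)  000-0(✓)  000-1(✓)  0000-(✓)  0001-(✓)  001-0(✓)  0010-(✓)  01-00(✓)  01-10(✓)  010-0(✓)  011-0(✓)  011-1(✓)  0110-(✓)  0111-(✓)  1-010(✓)  1-011(✓)  10-01(✓)  10-11(✓)  100-1(✓)  1001-(✓)  101-1(✓)  1010-(✓)  11-10(✓)  110-0(✓)  1101-(✓)
size-2^2 implicants → --010  -0-01  -00-1  -001-  -010-  -1-10  -10-0  0--00(✓)  0--10(✓)  0-0-0(✓)  0-1-0(✓)  0-10-  00--0(✓)  00-0-  000--  01--0(✓)  011--  1-01-  10--1
size-2^3 implicants → 0---0
Unchecked terms (primes): --010, -0-01, -00-1, -001-, -010-, -1-10, -10-0, 0---0, 0-10-, 00-0-, 000--, 011--, 1-01-, 10--1
Minterm coverage:
  m0 ⊆ 0---0,00-0-,000--
  m1 ⊆ -0-01,-00-1,00-0-,000--
  m2 ⊆ --010,-001-,0---0,000--
  m3 ⊆ -00-1,-001-,000--
  m4 ⊆ -010-,0---0,0-10-,00-0-
  m5 ⊆ -0-01,-010-,0-10-,00-0-
  m6 ⊆ 0---0 [E]
  m8 ⊆ -10-0,0---0
  m10 ⊆ --010,-1-10,-10-0,0---0
  m12 ⊆ 0---0,0-10-,011--
  m13 ⊆ 0-10-,011--
  m14 ⊆ -1-10,0---0,011--
  m15 ⊆ 011-- [E]
  m17 ⊆ -0-01,-00-1,10--1
  m18 ⊆ --010,-001-,1-01-
  m19 ⊆ -00-1,-001-,1-01-,10--1
  m20 ⊆ -010- [E]
  m21 ⊆ -0-01,-010-,10--1
  m23 ⊆ 10--1 [E]
  m24 ⊆ -10-0 [E]
  m26 ⊆ --010,-1-10,-10-0,1-01-
  m27 ⊆ 1-01- [E]
  m30 ⊆ -1-10 [E]
E = {-010-, -1-10, -10-0, 0---0, 011--, 1-01-, 10--1}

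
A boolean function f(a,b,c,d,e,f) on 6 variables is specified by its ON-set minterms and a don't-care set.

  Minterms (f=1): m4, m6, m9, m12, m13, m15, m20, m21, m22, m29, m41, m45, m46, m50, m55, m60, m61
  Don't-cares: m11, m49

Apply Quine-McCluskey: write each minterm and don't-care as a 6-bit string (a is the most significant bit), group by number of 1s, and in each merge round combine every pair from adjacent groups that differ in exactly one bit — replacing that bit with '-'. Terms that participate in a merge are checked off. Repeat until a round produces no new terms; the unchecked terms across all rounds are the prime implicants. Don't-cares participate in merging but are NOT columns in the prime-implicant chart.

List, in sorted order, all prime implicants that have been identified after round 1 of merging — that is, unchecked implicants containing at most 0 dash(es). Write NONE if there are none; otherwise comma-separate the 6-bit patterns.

101110, 110001, 110010, 110111

[col 0] 000100*, 000110*, 001001*, 001011*, 001100*, 001101*, 001111*, 010100*, 010101*, 010110*, 011101*, 101001*, 101101*, 101110, 110001, 110010, 110111, 111100*, 111101*
[col 1] -01001*, -01101*, -11101*, 0-0100*, 0-0110*, 0-1101*, 00-100, 0001-0*, 001-01*, 001-11*, 0010-1*, 0011-1*, 00110-, 01-101, 0101-0*, 01010-, 1-1101*, 101-01*, 11110-
[col 2] --1101, -01-01, 0-01-0, 001--1
Prime implicants: --1101, -01-01, 0-01-0, 00-100, 001--1, 00110-, 01-101, 01010-, 101110, 110001, 110010, 110111, 11110-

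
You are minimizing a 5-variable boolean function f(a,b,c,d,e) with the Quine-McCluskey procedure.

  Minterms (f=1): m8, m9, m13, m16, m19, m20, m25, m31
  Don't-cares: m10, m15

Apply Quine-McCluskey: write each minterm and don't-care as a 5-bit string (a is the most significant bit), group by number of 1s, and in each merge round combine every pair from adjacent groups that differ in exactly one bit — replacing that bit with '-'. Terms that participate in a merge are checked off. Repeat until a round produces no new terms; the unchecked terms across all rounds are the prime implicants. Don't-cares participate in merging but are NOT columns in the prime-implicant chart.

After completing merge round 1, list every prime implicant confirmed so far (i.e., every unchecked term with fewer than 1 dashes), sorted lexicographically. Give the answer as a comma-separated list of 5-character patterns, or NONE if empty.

10011

[col 0] 01000*, 01001*, 01010*, 01101*, 01111*, 10000*, 10011, 10100*, 11001*, 11111*
[col 1] -1001, -1111, 01-01, 010-0, 0100-, 011-1, 10-00
Prime implicants: -1001, -1111, 01-01, 010-0, 0100-, 011-1, 10-00, 10011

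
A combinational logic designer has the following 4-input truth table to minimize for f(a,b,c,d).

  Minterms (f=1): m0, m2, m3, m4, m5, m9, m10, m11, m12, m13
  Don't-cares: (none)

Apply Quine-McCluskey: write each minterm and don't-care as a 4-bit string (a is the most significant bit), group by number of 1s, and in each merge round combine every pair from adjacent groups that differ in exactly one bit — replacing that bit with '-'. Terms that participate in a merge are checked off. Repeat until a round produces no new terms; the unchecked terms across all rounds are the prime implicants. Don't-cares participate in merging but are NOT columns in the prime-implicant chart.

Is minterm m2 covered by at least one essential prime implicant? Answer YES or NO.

YES

size-2^0 implicants → 0000(✓)  0010(✓)  0011(✓)  0100(✓)  0101(✓)  1001(✓)  1010(✓)  1011(✓)  1100(✓)  1101(✓)
size-2^1 implicants → -010(✓)  -011(✓)  -100(✓)  -101(✓)  0-00  00-0  001-(✓)  010-(✓)  1-01  10-1  101-(✓)  110-(✓)
size-2^2 implicants → -01-  -10-
Unchecked terms (primes): -01-, -10-, 0-00, 00-0, 1-01, 10-1
Minterm coverage:
  m0 ⊆ 0-00,00-0
  m2 ⊆ -01-,00-0
  m3 ⊆ -01- [E]
  m4 ⊆ -10-,0-00
  m5 ⊆ -10- [E]
  m9 ⊆ 1-01,10-1
  m10 ⊆ -01- [E]
  m11 ⊆ -01-,10-1
  m12 ⊆ -10- [E]
  m13 ⊆ -10-,1-01
E = {-01-, -10-}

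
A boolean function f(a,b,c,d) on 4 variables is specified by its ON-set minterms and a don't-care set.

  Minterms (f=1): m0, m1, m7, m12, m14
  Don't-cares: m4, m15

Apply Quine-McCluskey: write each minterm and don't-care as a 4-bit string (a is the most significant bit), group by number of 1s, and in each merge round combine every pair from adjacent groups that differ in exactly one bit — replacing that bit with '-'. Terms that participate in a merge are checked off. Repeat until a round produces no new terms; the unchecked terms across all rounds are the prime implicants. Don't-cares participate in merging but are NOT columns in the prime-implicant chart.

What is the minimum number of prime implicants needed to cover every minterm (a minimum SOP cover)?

3

size-2^0 implicants → 0000(✓)  0001(✓)  0100(✓)  0111(✓)  1100(✓)  1110(✓)  1111(✓)
size-2^1 implicants → -100  -111  0-00  000-  11-0  111-
Unchecked terms (primes): -100, -111, 0-00, 000-, 11-0, 111-
Minterm coverage:
  m0 ⊆ 0-00,000-
  m1 ⊆ 000- [E]
  m7 ⊆ -111 [E]
  m12 ⊆ -100,11-0
  m14 ⊆ 11-0,111-
E = {-111, 000-}
Petrick residual → 11-0
Cover = bcd + a'b'c' + abd'  |cover|=3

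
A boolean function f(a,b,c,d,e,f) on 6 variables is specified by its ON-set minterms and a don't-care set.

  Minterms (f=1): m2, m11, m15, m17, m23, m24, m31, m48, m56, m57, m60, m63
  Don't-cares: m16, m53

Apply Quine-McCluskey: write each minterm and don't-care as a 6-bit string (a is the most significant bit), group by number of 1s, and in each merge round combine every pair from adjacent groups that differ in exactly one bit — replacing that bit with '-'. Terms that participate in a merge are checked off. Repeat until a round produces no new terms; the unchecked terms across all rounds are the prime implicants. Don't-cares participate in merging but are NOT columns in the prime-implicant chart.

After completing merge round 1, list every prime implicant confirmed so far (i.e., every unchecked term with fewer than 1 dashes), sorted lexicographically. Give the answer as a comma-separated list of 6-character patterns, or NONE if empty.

[col 0] 000010, 001011*, 001111*, 010000*, 010001*, 010111*, 011000*, 011111*, 110000*, 110101, 111000*, 111001*, 111100*, 111111*
[col 1] -10000*, -11000*, -11111, 0-1111, 001-11, 01-000*, 01-111, 01000-, 11-000*, 111-00, 11100-
[col 2] -1-000
Prime implicants: -1-000, -11111, 0-1111, 000010, 001-11, 01-111, 01000-, 110101, 111-00, 11100-

000010, 110101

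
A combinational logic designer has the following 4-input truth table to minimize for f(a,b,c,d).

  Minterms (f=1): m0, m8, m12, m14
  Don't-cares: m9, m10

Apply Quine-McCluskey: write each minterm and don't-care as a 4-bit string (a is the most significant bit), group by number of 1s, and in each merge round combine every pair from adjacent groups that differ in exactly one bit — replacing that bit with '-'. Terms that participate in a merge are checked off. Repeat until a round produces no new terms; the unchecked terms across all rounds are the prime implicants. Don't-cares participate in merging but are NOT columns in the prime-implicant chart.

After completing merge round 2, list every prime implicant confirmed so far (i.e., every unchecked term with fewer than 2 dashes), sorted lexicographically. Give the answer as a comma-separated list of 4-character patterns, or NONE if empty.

[col 0] 0000*, 1000*, 1001*, 1010*, 1100*, 1110*
[col 1] -000, 1-00*, 1-10*, 10-0*, 100-, 11-0*
[col 2] 1--0
Prime implicants: -000, 1--0, 100-

-000, 100-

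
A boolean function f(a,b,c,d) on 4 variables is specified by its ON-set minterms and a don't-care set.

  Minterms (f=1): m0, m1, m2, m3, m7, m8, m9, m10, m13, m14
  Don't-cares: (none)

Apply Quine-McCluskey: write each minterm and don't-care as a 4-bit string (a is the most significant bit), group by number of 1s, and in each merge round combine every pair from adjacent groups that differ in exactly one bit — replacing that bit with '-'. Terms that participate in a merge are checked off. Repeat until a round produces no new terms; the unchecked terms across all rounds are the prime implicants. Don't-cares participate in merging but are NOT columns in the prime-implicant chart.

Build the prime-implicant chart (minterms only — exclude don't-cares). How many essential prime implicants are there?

Round 0: 0000✓ 0001✓ 0010✓ 0011✓ 0111✓ 1000✓ 1001✓ 1010✓ 1101✓ 1110✓
Round 1: -000✓ -001✓ -010✓ 0-11 00-0✓ 00-1✓ 000-✓ 001-✓ 1-01 1-10 10-0✓ 100-✓
Round 2: -0-0 -00- 00--
PIs = {-0-0, -00-, 0-11, 00--, 1-01, 1-10}
Coverage chart:
  m0: -0-0,-00-,00--
  m1: -00-,00--
  m2: -0-0,00--
  m3: 0-11,00--
  m7: 0-11 ←essential
  m8: -0-0,-00-
  m9: -00-,1-01
  m10: -0-0,1-10
  m13: 1-01 ←essential
  m14: 1-10 ←essential
Essential: 0-11, 1-01, 1-10

3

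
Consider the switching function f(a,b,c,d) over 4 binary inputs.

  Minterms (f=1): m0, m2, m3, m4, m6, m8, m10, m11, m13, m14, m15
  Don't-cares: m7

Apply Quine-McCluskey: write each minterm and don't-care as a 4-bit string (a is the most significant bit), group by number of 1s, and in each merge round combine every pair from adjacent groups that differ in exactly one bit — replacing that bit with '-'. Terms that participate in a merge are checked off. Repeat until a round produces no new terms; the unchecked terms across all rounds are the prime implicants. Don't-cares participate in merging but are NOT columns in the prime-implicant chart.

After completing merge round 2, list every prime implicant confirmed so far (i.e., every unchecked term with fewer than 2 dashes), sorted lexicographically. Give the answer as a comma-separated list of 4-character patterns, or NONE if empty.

11-1

size-2^0 implicants → 0000(✓)  0010(✓)  0011(✓)  0100(✓)  0110(✓)  0111(✓)  1000(✓)  1010(✓)  1011(✓)  1101(✓)  1110(✓)  1111(✓)
size-2^1 implicants → -000(✓)  -010(✓)  -011(✓)  -110(✓)  -111(✓)  0-00(✓)  0-10(✓)  0-11(✓)  00-0(✓)  001-(✓)  01-0(✓)  011-(✓)  1-10(✓)  1-11(✓)  10-0(✓)  101-(✓)  11-1  111-(✓)
size-2^2 implicants → --10(✓)  --11(✓)  -0-0  -01-(✓)  -11-(✓)  0--0  0-1-(✓)  1-1-(✓)
size-2^3 implicants → --1-
Unchecked terms (primes): --1-, -0-0, 0--0, 11-1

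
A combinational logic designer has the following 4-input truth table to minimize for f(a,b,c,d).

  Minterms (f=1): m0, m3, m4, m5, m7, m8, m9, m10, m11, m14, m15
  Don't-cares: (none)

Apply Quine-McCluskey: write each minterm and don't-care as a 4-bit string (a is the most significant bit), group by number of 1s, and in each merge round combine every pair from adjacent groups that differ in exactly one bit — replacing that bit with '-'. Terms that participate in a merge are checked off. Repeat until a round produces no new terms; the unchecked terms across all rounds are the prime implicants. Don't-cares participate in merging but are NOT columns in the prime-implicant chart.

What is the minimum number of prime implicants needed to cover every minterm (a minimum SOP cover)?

size-2^0 implicants → 0000(✓)  0011(✓)  0100(✓)  0101(✓)  0111(✓)  1000(✓)  1001(✓)  1010(✓)  1011(✓)  1110(✓)  1111(✓)
size-2^1 implicants → -000  -011(✓)  -111(✓)  0-00  0-11(✓)  01-1  010-  1-10(✓)  1-11(✓)  10-0(✓)  10-1(✓)  100-(✓)  101-(✓)  111-(✓)
size-2^2 implicants → --11  1-1-  10--
Unchecked terms (primes): --11, -000, 0-00, 01-1, 010-, 1-1-, 10--
Minterm coverage:
  m0 ⊆ -000,0-00
  m3 ⊆ --11 [E]
  m4 ⊆ 0-00,010-
  m5 ⊆ 01-1,010-
  m7 ⊆ --11,01-1
  m8 ⊆ -000,10--
  m9 ⊆ 10-- [E]
  m10 ⊆ 1-1-,10--
  m11 ⊆ --11,1-1-,10--
  m14 ⊆ 1-1- [E]
  m15 ⊆ --11,1-1-
E = {--11, 1-1-, 10--}
Petrick residual → -000, 010-
Cover = cd + b'c'd' + a'bc' + ac + ab'  |cover|=5

5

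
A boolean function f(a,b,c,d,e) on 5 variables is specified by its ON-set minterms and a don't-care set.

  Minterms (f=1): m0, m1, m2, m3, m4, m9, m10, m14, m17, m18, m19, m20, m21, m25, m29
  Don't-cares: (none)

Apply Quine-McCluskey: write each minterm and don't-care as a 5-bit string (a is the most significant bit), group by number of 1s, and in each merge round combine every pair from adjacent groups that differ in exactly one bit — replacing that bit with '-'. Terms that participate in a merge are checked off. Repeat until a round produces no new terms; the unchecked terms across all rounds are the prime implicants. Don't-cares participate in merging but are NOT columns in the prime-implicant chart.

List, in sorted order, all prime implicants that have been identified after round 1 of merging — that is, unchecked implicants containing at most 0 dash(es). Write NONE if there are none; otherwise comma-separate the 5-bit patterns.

[col 0] 00000*, 00001*, 00010*, 00011*, 00100*, 01001*, 01010*, 01110*, 10001*, 10010*, 10011*, 10100*, 10101*, 11001*, 11101*
[col 1] -0001*, -0010*, -0011*, -0100, -1001*, 0-001*, 0-010, 00-00, 000-0*, 000-1*, 0000-*, 0001-*, 01-10, 1-001*, 1-101*, 10-01*, 100-1*, 1001-*, 1010-, 11-01*
[col 2] --001, -00-1, -001-, 000--, 1--01
Prime implicants: --001, -00-1, -001-, -0100, 0-010, 00-00, 000--, 01-10, 1--01, 1010-

NONE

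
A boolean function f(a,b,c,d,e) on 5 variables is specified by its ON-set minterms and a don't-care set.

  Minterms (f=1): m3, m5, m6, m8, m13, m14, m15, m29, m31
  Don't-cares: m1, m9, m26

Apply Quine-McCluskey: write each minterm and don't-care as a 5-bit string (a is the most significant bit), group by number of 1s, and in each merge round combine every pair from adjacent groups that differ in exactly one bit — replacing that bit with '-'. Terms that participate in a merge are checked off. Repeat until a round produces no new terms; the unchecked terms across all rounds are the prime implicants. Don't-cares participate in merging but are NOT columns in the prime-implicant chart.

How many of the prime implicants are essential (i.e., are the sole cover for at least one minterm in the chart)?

5

[col 0] 00001*, 00011*, 00101*, 00110*, 01000*, 01001*, 01101*, 01110*, 01111*, 11010, 11101*, 11111*
[col 1] -1101*, -1111*, 0-001*, 0-101*, 0-110, 00-01*, 000-1, 01-01*, 0100-, 011-1*, 0111-, 111-1*
[col 2] -11-1, 0--01
Prime implicants: -11-1, 0--01, 0-110, 000-1, 0100-, 0111-, 11010
PI chart (minterm → PIs covering it):
  3 | 000-1  (sole → essential)
  5 | 0--01  (sole → essential)
  6 | 0-110  (sole → essential)
  8 | 0100-  (sole → essential)
  13 | -11-1,0--01
  14 | 0-110,0111-
  15 | -11-1,0111-
  29 | -11-1  (sole → essential)
  31 | -11-1  (sole → essential)
Essential prime implicants: -11-1, 0--01, 0-110, 000-1, 0100-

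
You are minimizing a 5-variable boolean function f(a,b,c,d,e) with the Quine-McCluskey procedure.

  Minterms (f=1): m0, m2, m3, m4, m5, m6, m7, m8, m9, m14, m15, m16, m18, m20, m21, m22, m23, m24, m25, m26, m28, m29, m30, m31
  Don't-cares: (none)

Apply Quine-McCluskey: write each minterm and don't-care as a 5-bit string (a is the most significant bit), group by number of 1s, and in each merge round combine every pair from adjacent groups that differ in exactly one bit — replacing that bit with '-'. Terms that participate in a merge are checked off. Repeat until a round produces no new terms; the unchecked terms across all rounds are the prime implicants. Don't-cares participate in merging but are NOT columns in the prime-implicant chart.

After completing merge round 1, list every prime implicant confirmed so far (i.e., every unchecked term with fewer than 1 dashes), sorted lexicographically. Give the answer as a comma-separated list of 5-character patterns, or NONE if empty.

Round 0: 00000✓ 00010✓ 00011✓ 00100✓ 00101✓ 00110✓ 00111✓ 01000✓ 01001✓ 01110✓ 01111✓ 10000✓ 10010✓ 10100✓ 10101✓ 10110✓ 10111✓ 11000✓ 11001✓ 11010✓ 11100✓ 11101✓ 11110✓ 11111✓
Round 1: -0000✓ -0010✓ -0100✓ -0101✓ -0110✓ -0111✓ -1000✓ -1001✓ -1110✓ -1111✓ 0-000✓ 0-110✓ 0-111✓ 00-00✓ 00-10✓ 00-11✓ 000-0✓ 0001-✓ 001-0✓ 001-1✓ 0010-✓ 0011-✓ 0100-✓ 0111-✓ 1-000✓ 1-010✓ 1-100✓ 1-101✓ 1-110✓ 1-111✓ 10-00✓ 10-10✓ 100-0✓ 101-0✓ 101-1✓ 1010-✓ 1011-✓ 11-00✓ 11-01✓ 11-10✓ 110-0✓ 1100-✓ 111-0✓ 111-1✓ 1110-✓ 1111-✓
Round 2: --000 --110✓ --111✓ -0-00✓ -0-10✓ -00-0✓ -01-0✓ -01-1✓ -010-✓ -011-✓ -100- -111-✓ 0-11-✓ 00--0✓ 00-1- 001--✓ 1--00✓ 1--10✓ 1-0-0✓ 1-1-0✓ 1-1-1✓ 1-10-✓ 1-11-✓ 10--0✓ 101--✓ 11--0✓ 11-0- 111--✓
Round 3: --11- -0--0 -01-- 1---0 1-1--
PIs = {--000, --11-, -0--0, -01--, -100-, 00-1-, 1---0, 1-1--, 11-0-}

NONE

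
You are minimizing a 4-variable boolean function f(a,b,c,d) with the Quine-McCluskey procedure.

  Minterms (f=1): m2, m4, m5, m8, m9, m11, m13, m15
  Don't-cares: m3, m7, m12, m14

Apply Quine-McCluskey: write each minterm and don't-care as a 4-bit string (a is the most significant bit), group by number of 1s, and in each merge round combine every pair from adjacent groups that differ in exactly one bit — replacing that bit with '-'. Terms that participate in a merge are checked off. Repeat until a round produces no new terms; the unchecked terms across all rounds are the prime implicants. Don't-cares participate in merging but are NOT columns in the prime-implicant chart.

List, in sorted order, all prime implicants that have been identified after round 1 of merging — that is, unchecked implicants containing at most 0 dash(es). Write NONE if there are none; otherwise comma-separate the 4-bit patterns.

[col 0] 0010*, 0011*, 0100*, 0101*, 0111*, 1000*, 1001*, 1011*, 1100*, 1101*, 1110*, 1111*
[col 1] -011*, -100*, -101*, -111*, 0-11*, 001-, 01-1*, 010-*, 1-00*, 1-01*, 1-11*, 10-1*, 100-*, 11-0*, 11-1*, 110-*, 111-*
[col 2] --11, -1-1, -10-, 1--1, 1-0-, 11--
Prime implicants: --11, -1-1, -10-, 001-, 1--1, 1-0-, 11--

NONE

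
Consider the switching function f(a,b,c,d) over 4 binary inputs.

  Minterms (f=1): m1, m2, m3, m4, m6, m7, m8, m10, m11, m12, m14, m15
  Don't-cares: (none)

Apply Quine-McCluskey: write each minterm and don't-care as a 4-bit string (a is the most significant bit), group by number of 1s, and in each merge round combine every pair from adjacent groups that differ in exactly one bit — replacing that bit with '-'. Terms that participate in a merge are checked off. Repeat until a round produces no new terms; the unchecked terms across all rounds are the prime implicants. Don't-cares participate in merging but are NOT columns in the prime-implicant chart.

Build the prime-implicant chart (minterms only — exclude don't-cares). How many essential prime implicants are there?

Round 0: 0001✓ 0010✓ 0011✓ 0100✓ 0110✓ 0111✓ 1000✓ 1010✓ 1011✓ 1100✓ 1110✓ 1111✓
Round 1: -010✓ -011✓ -100✓ -110✓ -111✓ 0-10✓ 0-11✓ 00-1 001-✓ 01-0✓ 011-✓ 1-00✓ 1-10✓ 1-11✓ 10-0✓ 101-✓ 11-0✓ 111-✓
Round 2: --10✓ --11✓ -01-✓ -1-0 -11-✓ 0-1-✓ 1--0 1-1-✓
Round 3: --1-
PIs = {--1-, -1-0, 00-1, 1--0}
Coverage chart:
  m1: 00-1 ←essential
  m2: --1- ←essential
  m3: --1-,00-1
  m4: -1-0 ←essential
  m6: --1-,-1-0
  m7: --1- ←essential
  m8: 1--0 ←essential
  m10: --1-,1--0
  m11: --1- ←essential
  m12: -1-0,1--0
  m14: --1-,-1-0,1--0
  m15: --1- ←essential
Essential: --1-, -1-0, 00-1, 1--0

4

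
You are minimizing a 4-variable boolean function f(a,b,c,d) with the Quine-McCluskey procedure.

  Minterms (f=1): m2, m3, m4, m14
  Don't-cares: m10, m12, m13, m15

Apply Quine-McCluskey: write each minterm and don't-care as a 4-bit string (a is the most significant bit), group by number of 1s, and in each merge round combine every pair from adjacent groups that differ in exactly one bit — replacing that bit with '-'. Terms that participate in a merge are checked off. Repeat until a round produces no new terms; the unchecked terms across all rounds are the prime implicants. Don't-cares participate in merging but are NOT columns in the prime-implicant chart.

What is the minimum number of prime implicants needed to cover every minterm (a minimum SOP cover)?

3

[col 0] 0010*, 0011*, 0100*, 1010*, 1100*, 1101*, 1110*, 1111*
[col 1] -010, -100, 001-, 1-10, 11-0*, 11-1*, 110-*, 111-*
[col 2] 11--
Prime implicants: -010, -100, 001-, 1-10, 11--
PI chart (minterm → PIs covering it):
  2 | -010,001-
  3 | 001-  (sole → essential)
  4 | -100  (sole → essential)
  14 | 1-10,11--
Essential prime implicants: -100, 001-
Petrick residual → 1-10
Minimum SOP uses 3 PIs: bc'd' + a'b'c + acd'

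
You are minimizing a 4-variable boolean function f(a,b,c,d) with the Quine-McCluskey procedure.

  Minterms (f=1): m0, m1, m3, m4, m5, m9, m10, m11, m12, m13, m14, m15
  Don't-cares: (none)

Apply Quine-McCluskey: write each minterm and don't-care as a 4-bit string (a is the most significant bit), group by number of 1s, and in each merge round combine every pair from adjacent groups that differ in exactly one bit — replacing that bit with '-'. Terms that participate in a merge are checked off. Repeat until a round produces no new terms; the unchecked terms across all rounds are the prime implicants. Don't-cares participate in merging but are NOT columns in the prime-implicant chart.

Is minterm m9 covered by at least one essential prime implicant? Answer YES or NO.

size-2^0 implicants → 0000(✓)  0001(✓)  0011(✓)  0100(✓)  0101(✓)  1001(✓)  1010(✓)  1011(✓)  1100(✓)  1101(✓)  1110(✓)  1111(✓)
size-2^1 implicants → -001(✓)  -011(✓)  -100(✓)  -101(✓)  0-00(✓)  0-01(✓)  00-1(✓)  000-(✓)  010-(✓)  1-01(✓)  1-10(✓)  1-11(✓)  10-1(✓)  101-(✓)  11-0(✓)  11-1(✓)  110-(✓)  111-(✓)
size-2^2 implicants → --01  -0-1  -10-  0-0-  1--1  1-1-  11--
Unchecked terms (primes): --01, -0-1, -10-, 0-0-, 1--1, 1-1-, 11--
Minterm coverage:
  m0 ⊆ 0-0- [E]
  m1 ⊆ --01,-0-1,0-0-
  m3 ⊆ -0-1 [E]
  m4 ⊆ -10-,0-0-
  m5 ⊆ --01,-10-,0-0-
  m9 ⊆ --01,-0-1,1--1
  m10 ⊆ 1-1- [E]
  m11 ⊆ -0-1,1--1,1-1-
  m12 ⊆ -10-,11--
  m13 ⊆ --01,-10-,1--1,11--
  m14 ⊆ 1-1-,11--
  m15 ⊆ 1--1,1-1-,11--
E = {-0-1, 0-0-, 1-1-}

YES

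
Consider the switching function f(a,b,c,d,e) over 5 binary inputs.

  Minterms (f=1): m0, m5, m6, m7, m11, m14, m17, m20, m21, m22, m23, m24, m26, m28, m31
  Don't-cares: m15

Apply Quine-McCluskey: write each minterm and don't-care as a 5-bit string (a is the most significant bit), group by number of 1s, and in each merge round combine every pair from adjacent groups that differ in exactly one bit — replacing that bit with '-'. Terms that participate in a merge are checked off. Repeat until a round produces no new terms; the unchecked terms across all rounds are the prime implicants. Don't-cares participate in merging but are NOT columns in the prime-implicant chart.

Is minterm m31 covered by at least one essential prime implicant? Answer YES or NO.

YES

size-2^0 implicants → 00000  00101(✓)  00110(✓)  00111(✓)  01011(✓)  01110(✓)  01111(✓)  10001(✓)  10100(✓)  10101(✓)  10110(✓)  10111(✓)  11000(✓)  11010(✓)  11100(✓)  11111(✓)
size-2^1 implicants → -0101(✓)  -0110(✓)  -0111(✓)  -1111(✓)  0-110(✓)  0-111(✓)  001-1(✓)  0011-(✓)  01-11  0111-(✓)  1-100  1-111(✓)  10-01  101-0(✓)  101-1(✓)  1010-(✓)  1011-(✓)  11-00  110-0
size-2^2 implicants → --111  -01-1  -011-  0-11-  101--
Unchecked terms (primes): --111, -01-1, -011-, 0-11-, 00000, 01-11, 1-100, 10-01, 101--, 11-00, 110-0
Minterm coverage:
  m0 ⊆ 00000 [E]
  m5 ⊆ -01-1 [E]
  m6 ⊆ -011-,0-11-
  m7 ⊆ --111,-01-1,-011-,0-11-
  m11 ⊆ 01-11 [E]
  m14 ⊆ 0-11- [E]
  m17 ⊆ 10-01 [E]
  m20 ⊆ 1-100,101--
  m21 ⊆ -01-1,10-01,101--
  m22 ⊆ -011-,101--
  m23 ⊆ --111,-01-1,-011-,101--
  m24 ⊆ 11-00,110-0
  m26 ⊆ 110-0 [E]
  m28 ⊆ 1-100,11-00
  m31 ⊆ --111 [E]
E = {--111, -01-1, 0-11-, 00000, 01-11, 10-01, 110-0}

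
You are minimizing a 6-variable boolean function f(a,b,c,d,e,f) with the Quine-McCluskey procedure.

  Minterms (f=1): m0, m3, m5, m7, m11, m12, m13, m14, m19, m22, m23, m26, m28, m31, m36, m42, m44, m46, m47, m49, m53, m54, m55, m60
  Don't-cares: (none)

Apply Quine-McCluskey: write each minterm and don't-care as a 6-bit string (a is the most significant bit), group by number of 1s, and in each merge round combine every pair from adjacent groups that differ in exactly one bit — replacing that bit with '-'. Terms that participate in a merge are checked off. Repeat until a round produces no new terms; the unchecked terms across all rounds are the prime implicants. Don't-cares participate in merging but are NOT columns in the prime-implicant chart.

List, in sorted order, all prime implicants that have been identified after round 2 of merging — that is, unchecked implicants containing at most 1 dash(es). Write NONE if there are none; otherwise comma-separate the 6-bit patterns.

00-011, 00-101, 000000, 0001-1, 00110-, 01-111, 011010, 10-100, 101-10, 10111-, 110-01, 1101-1

size-2^0 implicants → 000000  000011(✓)  000101(✓)  000111(✓)  001011(✓)  001100(✓)  001101(✓)  001110(✓)  010011(✓)  010110(✓)  010111(✓)  011010  011100(✓)  011111(✓)  100100(✓)  101010(✓)  101100(✓)  101110(✓)  101111(✓)  110001(✓)  110101(✓)  110110(✓)  110111(✓)  111100(✓)
size-2^1 implicants → -01100(✓)  -01110(✓)  -10110(✓)  -10111(✓)  -11100(✓)  0-0011(✓)  0-0111(✓)  0-1100(✓)  00-011  00-101  000-11(✓)  0001-1  0011-0(✓)  00110-  01-111  010-11(✓)  01011-(✓)  1-1100(✓)  10-100  101-10  1011-0(✓)  10111-  110-01  1101-1  11011-(✓)
size-2^2 implicants → --1100  -011-0  -1011-  0-0-11
Unchecked terms (primes): --1100, -011-0, -1011-, 0-0-11, 00-011, 00-101, 000000, 0001-1, 00110-, 01-111, 011010, 10-100, 101-10, 10111-, 110-01, 1101-1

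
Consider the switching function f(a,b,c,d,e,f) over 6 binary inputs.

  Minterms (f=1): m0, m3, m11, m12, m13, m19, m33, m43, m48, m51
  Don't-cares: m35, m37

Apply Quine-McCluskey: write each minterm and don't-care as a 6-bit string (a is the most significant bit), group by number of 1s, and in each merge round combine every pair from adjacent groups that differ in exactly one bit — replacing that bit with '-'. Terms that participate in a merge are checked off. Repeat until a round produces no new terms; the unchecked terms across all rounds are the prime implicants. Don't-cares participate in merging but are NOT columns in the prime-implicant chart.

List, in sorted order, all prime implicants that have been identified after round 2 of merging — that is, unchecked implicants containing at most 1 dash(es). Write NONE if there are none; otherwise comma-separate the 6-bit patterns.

000000, 00110-, 100-01, 1000-1, 110000

[col 0] 000000, 000011*, 001011*, 001100*, 001101*, 010011*, 100001*, 100011*, 100101*, 101011*, 110000, 110011*
[col 1] -00011*, -01011*, -10011*, 0-0011*, 00-011*, 00110-, 1-0011*, 10-011*, 100-01, 1000-1
[col 2] --0011, -0-011
Prime implicants: --0011, -0-011, 000000, 00110-, 100-01, 1000-1, 110000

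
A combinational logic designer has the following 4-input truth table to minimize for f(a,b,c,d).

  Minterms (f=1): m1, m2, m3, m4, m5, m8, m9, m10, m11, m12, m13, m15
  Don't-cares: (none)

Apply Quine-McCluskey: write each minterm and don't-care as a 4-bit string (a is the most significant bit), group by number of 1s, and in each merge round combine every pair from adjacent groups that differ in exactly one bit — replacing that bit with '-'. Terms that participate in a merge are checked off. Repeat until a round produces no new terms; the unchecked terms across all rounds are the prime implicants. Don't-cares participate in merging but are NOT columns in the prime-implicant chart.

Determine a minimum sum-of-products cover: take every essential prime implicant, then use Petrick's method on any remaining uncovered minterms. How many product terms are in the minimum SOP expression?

Round 0: 0001✓ 0010✓ 0011✓ 0100✓ 0101✓ 1000✓ 1001✓ 1010✓ 1011✓ 1100✓ 1101✓ 1111✓
Round 1: -001✓ -010✓ -011✓ -100✓ -101✓ 0-01✓ 00-1✓ 001-✓ 010-✓ 1-00✓ 1-01✓ 1-11✓ 10-0✓ 10-1✓ 100-✓ 101-✓ 11-1✓ 110-✓
Round 2: --01 -0-1 -01- -10- 1--1 1-0- 10--
PIs = {--01, -0-1, -01-, -10-, 1--1, 1-0-, 10--}
Coverage chart:
  m1: --01,-0-1
  m2: -01- ←essential
  m3: -0-1,-01-
  m4: -10- ←essential
  m5: --01,-10-
  m8: 1-0-,10--
  m9: --01,-0-1,1--1,1-0-,10--
  m10: -01-,10--
  m11: -0-1,-01-,1--1,10--
  m12: -10-,1-0-
  m13: --01,-10-,1--1,1-0-
  m15: 1--1 ←essential
Essential: -01-, -10-, 1--1
Petrick residual → --01, 1-0-
Min cover (5 terms): c'd + b'c + bc' + ad + ac'

5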